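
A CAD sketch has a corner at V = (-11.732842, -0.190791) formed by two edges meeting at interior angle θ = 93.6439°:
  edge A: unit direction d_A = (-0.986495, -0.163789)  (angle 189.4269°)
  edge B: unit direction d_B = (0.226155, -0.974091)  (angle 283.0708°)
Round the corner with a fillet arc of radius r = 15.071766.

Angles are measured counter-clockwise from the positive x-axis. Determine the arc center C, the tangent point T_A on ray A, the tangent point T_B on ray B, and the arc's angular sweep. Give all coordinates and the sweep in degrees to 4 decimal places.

bisector direction at 236.2489° = (-0.555587,-0.831458)
center distance |VC| = r/sin(θ/2) = 15.071766/sin(46.8220°) = 20.668032
C = V + |VC|·bis = (-23.2157,-17.3754)
T_A = V + ((C−V)·d_A)·d_A = V + 14.1425·d_A = (-25.6843,-2.5072)
T_B = V + ((C−V)·d_B)·d_B = V + 14.1425·d_B = (-8.5345,-13.9668)
sweep = 180° − θ = 86.3561°

center=(-23.2157,-17.3754) T_A=(-25.6843,-2.5072) T_B=(-8.5345,-13.9668) sweep=86.3561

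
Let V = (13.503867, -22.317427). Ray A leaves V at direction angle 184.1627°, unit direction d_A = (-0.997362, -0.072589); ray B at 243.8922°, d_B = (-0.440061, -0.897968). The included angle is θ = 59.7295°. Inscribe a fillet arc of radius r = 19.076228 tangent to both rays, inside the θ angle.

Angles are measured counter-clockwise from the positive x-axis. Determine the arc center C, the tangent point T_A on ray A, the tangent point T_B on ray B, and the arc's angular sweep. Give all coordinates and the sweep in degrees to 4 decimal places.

center=(-18.2456,-43.7549) T_A=(-19.6303,-24.7290) T_B=(-1.1158,-52.1496) sweep=120.2705

bisector direction at 214.0275° = (-0.828770,-0.559590)
center distance |VC| = r/sin(θ/2) = 19.076228/sin(29.8648°) = 38.309194
C = V + |VC|·bis = (-18.2456,-43.7549)
T_A = V + ((C−V)·d_A)·d_A = V + 33.2219·d_A = (-19.6303,-24.7290)
T_B = V + ((C−V)·d_B)·d_B = V + 33.2219·d_B = (-1.1158,-52.1496)
sweep = 180° − θ = 120.2705°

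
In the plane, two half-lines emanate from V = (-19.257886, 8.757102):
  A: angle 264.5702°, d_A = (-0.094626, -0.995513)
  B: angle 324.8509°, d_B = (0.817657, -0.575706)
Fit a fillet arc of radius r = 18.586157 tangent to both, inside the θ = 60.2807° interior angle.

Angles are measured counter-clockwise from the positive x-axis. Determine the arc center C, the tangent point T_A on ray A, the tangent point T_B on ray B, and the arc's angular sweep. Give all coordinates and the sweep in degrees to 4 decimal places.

center=(-3.7842,-24.8688) T_A=(-22.2869,-23.1101) T_B=(6.9160,-9.6717) sweep=119.7193

bisector direction at 294.7106° = (0.418034,-0.908431)
center distance |VC| = r/sin(θ/2) = 18.586157/sin(30.1404°) = 37.015377
C = V + |VC|·bis = (-3.7842,-24.8688)
T_A = V + ((C−V)·d_A)·d_A = V + 32.0108·d_A = (-22.2869,-23.1101)
T_B = V + ((C−V)·d_B)·d_B = V + 32.0108·d_B = (6.9160,-9.6717)
sweep = 180° − θ = 119.7193°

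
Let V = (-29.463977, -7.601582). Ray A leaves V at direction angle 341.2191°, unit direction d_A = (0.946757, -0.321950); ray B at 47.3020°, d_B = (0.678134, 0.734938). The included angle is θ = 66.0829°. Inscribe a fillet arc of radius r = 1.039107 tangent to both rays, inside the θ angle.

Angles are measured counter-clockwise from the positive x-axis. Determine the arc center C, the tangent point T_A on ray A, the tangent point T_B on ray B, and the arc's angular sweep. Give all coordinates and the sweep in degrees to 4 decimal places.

bisector direction at 14.2606° = (0.969186,0.246332)
center distance |VC| = r/sin(θ/2) = 1.039107/sin(33.0414°) = 1.905759
C = V + |VC|·bis = (-27.6169,-7.1321)
T_A = V + ((C−V)·d_A)·d_A = V + 1.5976·d_A = (-27.9515,-8.1159)
T_B = V + ((C−V)·d_B)·d_B = V + 1.5976·d_B = (-28.3806,-6.4275)
sweep = 180° − θ = 113.9171°

center=(-27.6169,-7.1321) T_A=(-27.9515,-8.1159) T_B=(-28.3806,-6.4275) sweep=113.9171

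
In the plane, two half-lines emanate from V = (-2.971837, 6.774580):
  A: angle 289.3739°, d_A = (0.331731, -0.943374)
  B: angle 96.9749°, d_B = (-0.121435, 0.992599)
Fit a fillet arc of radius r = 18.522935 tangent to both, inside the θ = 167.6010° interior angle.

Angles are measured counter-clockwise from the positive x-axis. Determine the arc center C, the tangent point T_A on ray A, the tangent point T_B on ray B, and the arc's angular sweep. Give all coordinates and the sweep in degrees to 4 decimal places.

center=(15.1697,11.0211) T_A=(-2.3044,4.8764) T_B=(-3.2162,8.7718) sweep=12.3990

bisector direction at 13.1744° = (0.973681,0.227916)
center distance |VC| = r/sin(θ/2) = 18.522935/sin(83.8005°) = 18.631896
C = V + |VC|·bis = (15.1697,11.0211)
T_A = V + ((C−V)·d_A)·d_A = V + 2.0121·d_A = (-2.3044,4.8764)
T_B = V + ((C−V)·d_B)·d_B = V + 2.0121·d_B = (-3.2162,8.7718)
sweep = 180° − θ = 12.3990°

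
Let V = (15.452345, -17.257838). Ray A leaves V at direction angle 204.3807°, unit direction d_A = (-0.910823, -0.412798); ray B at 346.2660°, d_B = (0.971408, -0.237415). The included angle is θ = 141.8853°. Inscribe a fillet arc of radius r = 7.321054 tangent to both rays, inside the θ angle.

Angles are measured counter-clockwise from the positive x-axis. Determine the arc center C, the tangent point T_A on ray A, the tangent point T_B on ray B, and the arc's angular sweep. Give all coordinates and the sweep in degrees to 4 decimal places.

center=(16.1710,-24.9700) T_A=(13.1488,-18.3018) T_B=(17.9091,-17.8583) sweep=38.1147

bisector direction at 275.3234° = (0.092776,-0.995687)
center distance |VC| = r/sin(θ/2) = 7.321054/sin(70.9427°) = 7.745572
C = V + |VC|·bis = (16.1710,-24.9700)
T_A = V + ((C−V)·d_A)·d_A = V + 2.5290·d_A = (13.1488,-18.3018)
T_B = V + ((C−V)·d_B)·d_B = V + 2.5290·d_B = (17.9091,-17.8583)
sweep = 180° − θ = 38.1147°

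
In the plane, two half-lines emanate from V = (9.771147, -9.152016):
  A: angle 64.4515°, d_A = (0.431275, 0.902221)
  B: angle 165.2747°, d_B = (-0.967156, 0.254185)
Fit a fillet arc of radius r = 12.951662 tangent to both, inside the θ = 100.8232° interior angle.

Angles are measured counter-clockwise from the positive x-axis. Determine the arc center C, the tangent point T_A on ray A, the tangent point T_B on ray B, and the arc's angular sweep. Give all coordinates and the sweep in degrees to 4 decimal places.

bisector direction at 114.8631° = (-0.420452,0.907315)
center distance |VC| = r/sin(θ/2) = 12.951662/sin(50.4116°) = 16.806322
C = V + |VC|·bis = (2.7049,6.0966)
T_A = V + ((C−V)·d_A)·d_A = V + 10.7101·d_A = (14.3902,0.5109)
T_B = V + ((C−V)·d_B)·d_B = V + 10.7101·d_B = (-0.5872,-6.4297)
sweep = 180° − θ = 79.1768°

center=(2.7049,6.0966) T_A=(14.3902,0.5109) T_B=(-0.5872,-6.4297) sweep=79.1768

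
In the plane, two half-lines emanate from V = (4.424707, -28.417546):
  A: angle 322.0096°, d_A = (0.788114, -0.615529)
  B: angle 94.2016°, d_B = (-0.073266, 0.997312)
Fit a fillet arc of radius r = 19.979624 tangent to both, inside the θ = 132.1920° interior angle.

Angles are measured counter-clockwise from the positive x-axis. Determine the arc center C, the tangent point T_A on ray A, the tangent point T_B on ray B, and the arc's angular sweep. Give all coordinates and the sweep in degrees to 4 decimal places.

center=(23.7018,-18.1221) T_A=(11.4038,-33.8683) T_B=(3.7759,-19.5859) sweep=47.8080

bisector direction at 28.1056° = (0.882081,0.471098)
center distance |VC| = r/sin(θ/2) = 19.979624/sin(66.0960°) = 21.854149
C = V + |VC|·bis = (23.7018,-18.1221)
T_A = V + ((C−V)·d_A)·d_A = V + 8.8554·d_A = (11.4038,-33.8683)
T_B = V + ((C−V)·d_B)·d_B = V + 8.8554·d_B = (3.7759,-19.5859)
sweep = 180° − θ = 47.8080°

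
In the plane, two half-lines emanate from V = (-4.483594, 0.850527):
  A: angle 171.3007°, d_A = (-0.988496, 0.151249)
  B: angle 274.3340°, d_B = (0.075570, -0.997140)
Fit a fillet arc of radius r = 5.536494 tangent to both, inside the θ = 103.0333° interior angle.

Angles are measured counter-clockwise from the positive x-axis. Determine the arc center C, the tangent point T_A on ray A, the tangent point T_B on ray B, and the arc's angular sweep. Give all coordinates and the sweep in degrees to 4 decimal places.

center=(-9.6716,-3.9566) T_A=(-8.8343,1.5162) T_B=(-4.1510,-3.5382) sweep=76.9667

bisector direction at 222.8173° = (-0.733524,-0.679663)
center distance |VC| = r/sin(θ/2) = 5.536494/sin(51.5166°) = 7.072779
C = V + |VC|·bis = (-9.6716,-3.9566)
T_A = V + ((C−V)·d_A)·d_A = V + 4.4013·d_A = (-8.8343,1.5162)
T_B = V + ((C−V)·d_B)·d_B = V + 4.4013·d_B = (-4.1510,-3.5382)
sweep = 180° − θ = 76.9667°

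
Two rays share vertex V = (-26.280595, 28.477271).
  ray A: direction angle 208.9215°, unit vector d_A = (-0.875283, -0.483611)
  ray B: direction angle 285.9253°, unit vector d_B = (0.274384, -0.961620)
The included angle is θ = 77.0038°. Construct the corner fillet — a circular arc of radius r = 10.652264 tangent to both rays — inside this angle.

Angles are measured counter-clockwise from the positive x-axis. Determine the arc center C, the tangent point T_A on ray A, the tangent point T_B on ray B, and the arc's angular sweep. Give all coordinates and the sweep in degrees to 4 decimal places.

bisector direction at 247.4234° = (-0.383918,-0.923367)
center distance |VC| = r/sin(θ/2) = 10.652264/sin(38.5019°) = 17.110955
C = V + |VC|·bis = (-32.8498,12.6776)
T_A = V + ((C−V)·d_A)·d_A = V + 13.3908·d_A = (-38.0014,22.0013)
T_B = V + ((C−V)·d_B)·d_B = V + 13.3908·d_B = (-22.6064,15.6004)
sweep = 180° − θ = 102.9962°

center=(-32.8498,12.6776) T_A=(-38.0014,22.0013) T_B=(-22.6064,15.6004) sweep=102.9962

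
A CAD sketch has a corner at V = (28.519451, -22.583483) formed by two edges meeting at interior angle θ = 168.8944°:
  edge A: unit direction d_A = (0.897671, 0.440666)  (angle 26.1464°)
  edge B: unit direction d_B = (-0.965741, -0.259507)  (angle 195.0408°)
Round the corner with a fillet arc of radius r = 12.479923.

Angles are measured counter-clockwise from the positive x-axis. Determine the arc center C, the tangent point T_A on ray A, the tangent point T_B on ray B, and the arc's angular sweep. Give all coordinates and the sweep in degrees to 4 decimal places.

bisector direction at 110.5936° = (-0.351737,0.936099)
center distance |VC| = r/sin(θ/2) = 12.479923/sin(84.4472°) = 12.538762
C = V + |VC|·bis = (24.1091,-10.8460)
T_A = V + ((C−V)·d_A)·d_A = V + 1.2133·d_A = (29.6086,-22.0488)
T_B = V + ((C−V)·d_B)·d_B = V + 1.2133·d_B = (27.3477,-22.8983)
sweep = 180° − θ = 11.1056°

center=(24.1091,-10.8460) T_A=(29.6086,-22.0488) T_B=(27.3477,-22.8983) sweep=11.1056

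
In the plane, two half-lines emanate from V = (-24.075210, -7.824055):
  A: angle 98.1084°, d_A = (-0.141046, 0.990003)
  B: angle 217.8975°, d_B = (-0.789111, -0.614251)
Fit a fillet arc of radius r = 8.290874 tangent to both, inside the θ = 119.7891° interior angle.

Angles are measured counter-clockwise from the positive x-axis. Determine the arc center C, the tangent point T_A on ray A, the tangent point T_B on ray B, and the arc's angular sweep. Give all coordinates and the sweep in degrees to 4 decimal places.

bisector direction at 158.0029° = (-0.927203,0.374559)
center distance |VC| = r/sin(θ/2) = 8.290874/sin(59.8946°) = 9.583676
C = V + |VC|·bis = (-32.9612,-4.2344)
T_A = V + ((C−V)·d_A)·d_A = V + 4.8071·d_A = (-24.7532,-3.0650)
T_B = V + ((C−V)·d_B)·d_B = V + 4.8071·d_B = (-27.8685,-10.7768)
sweep = 180° − θ = 60.2109°

center=(-32.9612,-4.2344) T_A=(-24.7532,-3.0650) T_B=(-27.8685,-10.7768) sweep=60.2109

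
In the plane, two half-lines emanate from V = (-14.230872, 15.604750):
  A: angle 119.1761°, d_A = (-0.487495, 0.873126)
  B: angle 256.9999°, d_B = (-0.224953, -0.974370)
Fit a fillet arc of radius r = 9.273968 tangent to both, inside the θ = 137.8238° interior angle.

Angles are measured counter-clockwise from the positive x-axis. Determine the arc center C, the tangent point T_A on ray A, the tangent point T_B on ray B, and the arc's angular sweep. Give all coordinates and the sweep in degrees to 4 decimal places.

bisector direction at 188.0880° = (-0.990053,-0.140694)
center distance |VC| = r/sin(θ/2) = 9.273968/sin(68.9119°) = 9.939643
C = V + |VC|·bis = (-24.0716,14.2063)
T_A = V + ((C−V)·d_A)·d_A = V + 3.5763·d_A = (-15.9743,18.7273)
T_B = V + ((C−V)·d_B)·d_B = V + 3.5763·d_B = (-15.0354,12.1201)
sweep = 180° − θ = 42.1762°

center=(-24.0716,14.2063) T_A=(-15.9743,18.7273) T_B=(-15.0354,12.1201) sweep=42.1762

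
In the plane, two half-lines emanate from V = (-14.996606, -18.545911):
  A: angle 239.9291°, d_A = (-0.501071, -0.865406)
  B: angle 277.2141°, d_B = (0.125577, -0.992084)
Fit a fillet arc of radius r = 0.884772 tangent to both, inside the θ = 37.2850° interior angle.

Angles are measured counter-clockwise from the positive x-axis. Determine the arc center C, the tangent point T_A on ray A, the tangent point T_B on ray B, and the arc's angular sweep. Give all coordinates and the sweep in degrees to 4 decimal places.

bisector direction at 258.5716° = (-0.198143,-0.980173)
center distance |VC| = r/sin(θ/2) = 0.884772/sin(18.6425°) = 2.767834
C = V + |VC|·bis = (-15.5450,-21.2589)
T_A = V + ((C−V)·d_A)·d_A = V + 2.6226·d_A = (-16.3107,-20.8155)
T_B = V + ((C−V)·d_B)·d_B = V + 2.6226·d_B = (-14.6673,-21.1478)
sweep = 180° − θ = 142.7150°

center=(-15.5450,-21.2589) T_A=(-16.3107,-20.8155) T_B=(-14.6673,-21.1478) sweep=142.7150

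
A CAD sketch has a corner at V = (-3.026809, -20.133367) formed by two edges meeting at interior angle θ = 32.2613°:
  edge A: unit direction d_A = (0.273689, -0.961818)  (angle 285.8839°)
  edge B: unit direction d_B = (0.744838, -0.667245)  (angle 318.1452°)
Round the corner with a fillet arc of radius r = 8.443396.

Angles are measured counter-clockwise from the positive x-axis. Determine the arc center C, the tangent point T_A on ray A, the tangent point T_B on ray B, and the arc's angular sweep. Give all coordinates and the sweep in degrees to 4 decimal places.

bisector direction at 302.0145° = (0.530135,-0.847913)
center distance |VC| = r/sin(θ/2) = 8.443396/sin(16.1306°) = 30.390668
C = V + |VC|·bis = (13.0843,-45.9020)
T_A = V + ((C−V)·d_A)·d_A = V + 29.1942·d_A = (4.9633,-48.2129)
T_B = V + ((C−V)·d_B)·d_B = V + 29.1942·d_B = (18.7182,-39.6131)
sweep = 180° − θ = 147.7387°

center=(13.0843,-45.9020) T_A=(4.9633,-48.2129) T_B=(18.7182,-39.6131) sweep=147.7387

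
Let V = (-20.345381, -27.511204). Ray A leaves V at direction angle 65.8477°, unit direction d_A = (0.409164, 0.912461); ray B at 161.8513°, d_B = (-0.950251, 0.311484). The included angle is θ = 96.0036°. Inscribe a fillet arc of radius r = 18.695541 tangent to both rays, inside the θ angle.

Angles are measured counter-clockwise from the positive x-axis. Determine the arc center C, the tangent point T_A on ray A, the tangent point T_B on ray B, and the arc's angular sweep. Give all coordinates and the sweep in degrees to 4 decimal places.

center=(-30.5171,-4.5027) T_A=(-13.4581,-12.1522) T_B=(-36.3405,-22.2682) sweep=83.9964

bisector direction at 113.8495° = (-0.404336,0.914611)
center distance |VC| = r/sin(θ/2) = 18.695541/sin(48.0018°) = 25.156620
C = V + |VC|·bis = (-30.5171,-4.5027)
T_A = V + ((C−V)·d_A)·d_A = V + 16.8325·d_A = (-13.4581,-12.1522)
T_B = V + ((C−V)·d_B)·d_B = V + 16.8325·d_B = (-36.3405,-22.2682)
sweep = 180° − θ = 83.9964°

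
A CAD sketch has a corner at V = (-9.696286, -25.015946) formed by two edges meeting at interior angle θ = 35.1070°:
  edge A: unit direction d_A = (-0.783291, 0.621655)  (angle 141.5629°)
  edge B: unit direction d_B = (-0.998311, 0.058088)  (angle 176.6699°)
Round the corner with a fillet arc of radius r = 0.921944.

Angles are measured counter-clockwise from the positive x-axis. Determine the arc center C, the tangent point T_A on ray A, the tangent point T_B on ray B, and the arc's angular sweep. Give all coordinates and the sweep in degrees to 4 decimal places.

bisector direction at 159.1164° = (-0.934307,0.356471)
center distance |VC| = r/sin(θ/2) = 0.921944/sin(17.5535°) = 3.056882
C = V + |VC|·bis = (-12.5524,-23.9263)
T_A = V + ((C−V)·d_A)·d_A = V + 2.9145·d_A = (-11.9792,-23.2041)
T_B = V + ((C−V)·d_B)·d_B = V + 2.9145·d_B = (-12.6059,-24.8466)
sweep = 180° − θ = 144.8930°

center=(-12.5524,-23.9263) T_A=(-11.9792,-23.2041) T_B=(-12.6059,-24.8466) sweep=144.8930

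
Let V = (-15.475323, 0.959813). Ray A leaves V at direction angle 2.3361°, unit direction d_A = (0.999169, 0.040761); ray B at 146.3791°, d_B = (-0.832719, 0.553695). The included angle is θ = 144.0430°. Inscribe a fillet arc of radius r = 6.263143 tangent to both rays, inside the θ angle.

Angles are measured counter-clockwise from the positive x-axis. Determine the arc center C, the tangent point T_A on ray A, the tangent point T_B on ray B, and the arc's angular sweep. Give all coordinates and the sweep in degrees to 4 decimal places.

bisector direction at 74.3576° = (0.269633,0.962963)
center distance |VC| = r/sin(θ/2) = 6.263143/sin(72.0215°) = 6.584656
C = V + |VC|·bis = (-13.6999,7.3006)
T_A = V + ((C−V)·d_A)·d_A = V + 2.0324·d_A = (-13.4446,1.0427)
T_B = V + ((C−V)·d_B)·d_B = V + 2.0324·d_B = (-17.1678,2.0852)
sweep = 180° − θ = 35.9570°

center=(-13.6999,7.3006) T_A=(-13.4446,1.0427) T_B=(-17.1678,2.0852) sweep=35.9570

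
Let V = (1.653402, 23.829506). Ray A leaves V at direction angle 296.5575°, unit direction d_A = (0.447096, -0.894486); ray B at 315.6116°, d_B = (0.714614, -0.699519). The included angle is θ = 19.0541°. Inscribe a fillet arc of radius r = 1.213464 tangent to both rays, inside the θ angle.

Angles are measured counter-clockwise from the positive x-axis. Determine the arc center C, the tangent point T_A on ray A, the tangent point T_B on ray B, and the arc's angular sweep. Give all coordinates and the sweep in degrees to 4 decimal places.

center=(5.9715,17.9045) T_A=(4.8861,17.3620) T_B=(6.8204,18.7717) sweep=160.9459

bisector direction at 306.0846° = (0.588978,-0.808149)
center distance |VC| = r/sin(θ/2) = 1.213464/sin(9.5270°) = 7.331523
C = V + |VC|·bis = (5.9715,17.9045)
T_A = V + ((C−V)·d_A)·d_A = V + 7.2304·d_A = (4.8861,17.3620)
T_B = V + ((C−V)·d_B)·d_B = V + 7.2304·d_B = (6.8204,18.7717)
sweep = 180° − θ = 160.9459°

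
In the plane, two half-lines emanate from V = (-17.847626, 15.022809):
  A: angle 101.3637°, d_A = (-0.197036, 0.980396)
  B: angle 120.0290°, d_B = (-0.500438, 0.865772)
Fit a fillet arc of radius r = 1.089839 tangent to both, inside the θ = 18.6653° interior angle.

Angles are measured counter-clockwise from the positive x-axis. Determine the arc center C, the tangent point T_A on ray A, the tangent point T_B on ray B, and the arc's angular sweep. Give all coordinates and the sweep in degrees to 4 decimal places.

bisector direction at 110.6963° = (-0.353415,0.935467)
center distance |VC| = r/sin(θ/2) = 1.089839/sin(9.3326°) = 6.720508
C = V + |VC|·bis = (-20.2228,21.3096)
T_A = V + ((C−V)·d_A)·d_A = V + 6.6316·d_A = (-19.1543,21.5244)
T_B = V + ((C−V)·d_B)·d_B = V + 6.6316·d_B = (-21.1663,20.7642)
sweep = 180° − θ = 161.3347°

center=(-20.2228,21.3096) T_A=(-19.1543,21.5244) T_B=(-21.1663,20.7642) sweep=161.3347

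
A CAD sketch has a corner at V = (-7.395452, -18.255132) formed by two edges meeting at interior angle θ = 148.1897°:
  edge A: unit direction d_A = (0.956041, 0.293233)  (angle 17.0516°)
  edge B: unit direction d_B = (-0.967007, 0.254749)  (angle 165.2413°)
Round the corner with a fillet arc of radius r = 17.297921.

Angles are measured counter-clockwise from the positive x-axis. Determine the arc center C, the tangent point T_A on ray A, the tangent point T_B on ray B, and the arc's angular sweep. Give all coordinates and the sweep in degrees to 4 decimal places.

bisector direction at 91.1465° = (-0.020008,0.999800)
center distance |VC| = r/sin(θ/2) = 17.297921/sin(74.0948°) = 17.986504
C = V + |VC|·bis = (-7.7553,-0.2722)
T_A = V + ((C−V)·d_A)·d_A = V + 4.9291·d_A = (-2.6830,-16.8098)
T_B = V + ((C−V)·d_B)·d_B = V + 4.9291·d_B = (-12.1620,-16.9994)
sweep = 180° − θ = 31.8103°

center=(-7.7553,-0.2722) T_A=(-2.6830,-16.8098) T_B=(-12.1620,-16.9994) sweep=31.8103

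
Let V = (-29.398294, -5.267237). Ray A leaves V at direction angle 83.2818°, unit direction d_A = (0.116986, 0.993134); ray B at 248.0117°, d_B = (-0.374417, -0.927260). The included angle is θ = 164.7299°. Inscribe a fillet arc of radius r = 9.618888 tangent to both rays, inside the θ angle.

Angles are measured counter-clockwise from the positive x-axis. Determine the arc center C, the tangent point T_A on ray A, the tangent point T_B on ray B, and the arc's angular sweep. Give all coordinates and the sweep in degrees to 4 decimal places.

bisector direction at 165.6467° = (-0.968786,0.247899)
center distance |VC| = r/sin(θ/2) = 9.618888/sin(82.3649°) = 9.704928
C = V + |VC|·bis = (-38.8003,-2.8614)
T_A = V + ((C−V)·d_A)·d_A = V + 1.2894·d_A = (-29.2474,-3.9867)
T_B = V + ((C−V)·d_B)·d_B = V + 1.2894·d_B = (-29.8811,-6.4629)
sweep = 180° − θ = 15.2701°

center=(-38.8003,-2.8614) T_A=(-29.2474,-3.9867) T_B=(-29.8811,-6.4629) sweep=15.2701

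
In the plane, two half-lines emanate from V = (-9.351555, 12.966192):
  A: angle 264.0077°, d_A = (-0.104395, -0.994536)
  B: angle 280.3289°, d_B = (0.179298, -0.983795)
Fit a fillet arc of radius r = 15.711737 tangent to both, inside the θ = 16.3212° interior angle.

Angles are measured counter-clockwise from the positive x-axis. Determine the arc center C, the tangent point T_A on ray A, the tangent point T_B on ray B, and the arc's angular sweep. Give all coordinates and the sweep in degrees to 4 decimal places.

center=(-5.1637,-97.6409) T_A=(-20.7896,-96.0007) T_B=(10.2934,-94.8238) sweep=163.6788

bisector direction at 272.1683° = (0.037835,-0.999284)
center distance |VC| = r/sin(θ/2) = 15.711737/sin(8.1606°) = 110.686357
C = V + |VC|·bis = (-5.1637,-97.6409)
T_A = V + ((C−V)·d_A)·d_A = V + 109.5656·d_A = (-20.7896,-96.0007)
T_B = V + ((C−V)·d_B)·d_B = V + 109.5656·d_B = (10.2934,-94.8238)
sweep = 180° − θ = 163.6788°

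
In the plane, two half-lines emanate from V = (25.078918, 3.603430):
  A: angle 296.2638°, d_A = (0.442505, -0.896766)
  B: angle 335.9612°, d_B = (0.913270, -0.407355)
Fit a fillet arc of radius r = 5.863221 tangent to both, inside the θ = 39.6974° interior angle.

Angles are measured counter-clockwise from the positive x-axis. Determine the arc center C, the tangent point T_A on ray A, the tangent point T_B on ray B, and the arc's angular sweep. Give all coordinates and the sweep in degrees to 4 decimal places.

center=(37.5242,-8.3677) T_A=(32.2663,-10.9622) T_B=(39.9126,-3.0130) sweep=140.3026

bisector direction at 316.1125° = (0.720702,-0.693245)
center distance |VC| = r/sin(θ/2) = 5.863221/sin(19.8487°) = 17.268256
C = V + |VC|·bis = (37.5242,-8.3677)
T_A = V + ((C−V)·d_A)·d_A = V + 16.2424·d_A = (32.2663,-10.9622)
T_B = V + ((C−V)·d_B)·d_B = V + 16.2424·d_B = (39.9126,-3.0130)
sweep = 180° − θ = 140.3026°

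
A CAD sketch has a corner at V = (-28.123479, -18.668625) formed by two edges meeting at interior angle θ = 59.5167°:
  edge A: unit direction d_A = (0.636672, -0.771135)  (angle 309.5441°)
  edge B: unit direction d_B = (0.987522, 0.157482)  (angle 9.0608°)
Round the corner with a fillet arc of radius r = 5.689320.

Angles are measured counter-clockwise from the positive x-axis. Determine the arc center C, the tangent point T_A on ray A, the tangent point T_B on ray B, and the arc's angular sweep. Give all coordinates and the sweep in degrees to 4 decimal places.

center=(-17.4008,-22.7199) T_A=(-21.7880,-26.3421) T_B=(-18.2968,-17.1015) sweep=120.4833

bisector direction at 339.3025° = (0.935459,-0.353435)
center distance |VC| = r/sin(θ/2) = 5.689320/sin(29.7584°) = 11.462476
C = V + |VC|·bis = (-17.4008,-22.7199)
T_A = V + ((C−V)·d_A)·d_A = V + 9.9509·d_A = (-21.7880,-26.3421)
T_B = V + ((C−V)·d_B)·d_B = V + 9.9509·d_B = (-18.2968,-17.1015)
sweep = 180° − θ = 120.4833°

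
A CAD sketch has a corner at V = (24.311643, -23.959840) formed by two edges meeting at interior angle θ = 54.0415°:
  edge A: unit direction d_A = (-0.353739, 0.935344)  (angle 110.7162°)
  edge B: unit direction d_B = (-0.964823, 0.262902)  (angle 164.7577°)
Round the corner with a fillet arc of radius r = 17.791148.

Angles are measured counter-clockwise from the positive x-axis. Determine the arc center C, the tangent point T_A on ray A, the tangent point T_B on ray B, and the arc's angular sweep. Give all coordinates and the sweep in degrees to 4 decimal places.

bisector direction at 137.7370° = (-0.740065,0.672535)
center distance |VC| = r/sin(θ/2) = 17.791148/sin(27.0207°) = 39.160539
C = V + |VC|·bis = (-4.6697,2.3770)
T_A = V + ((C−V)·d_A)·d_A = V + 34.8859·d_A = (11.9711,8.6704)
T_B = V + ((C−V)·d_B)·d_B = V + 34.8859·d_B = (-9.3470,-14.7883)
sweep = 180° − θ = 125.9585°

center=(-4.6697,2.3770) T_A=(11.9711,8.6704) T_B=(-9.3470,-14.7883) sweep=125.9585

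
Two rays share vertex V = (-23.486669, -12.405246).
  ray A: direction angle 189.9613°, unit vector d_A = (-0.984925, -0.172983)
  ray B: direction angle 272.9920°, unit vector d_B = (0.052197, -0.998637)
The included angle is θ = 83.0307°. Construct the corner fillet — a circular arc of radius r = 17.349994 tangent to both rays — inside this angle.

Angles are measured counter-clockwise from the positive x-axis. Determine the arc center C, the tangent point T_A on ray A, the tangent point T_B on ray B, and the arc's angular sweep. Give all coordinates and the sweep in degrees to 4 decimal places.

bisector direction at 231.4766° = (-0.622834,-0.782354)
center distance |VC| = r/sin(θ/2) = 17.349994/sin(41.5153°) = 26.176000
C = V + |VC|·bis = (-39.7900,-32.8842)
T_A = V + ((C−V)·d_A)·d_A = V + 19.6000·d_A = (-42.7912,-15.7957)
T_B = V + ((C−V)·d_B)·d_B = V + 19.6000·d_B = (-22.4636,-31.9785)
sweep = 180° − θ = 96.9693°

center=(-39.7900,-32.8842) T_A=(-42.7912,-15.7957) T_B=(-22.4636,-31.9785) sweep=96.9693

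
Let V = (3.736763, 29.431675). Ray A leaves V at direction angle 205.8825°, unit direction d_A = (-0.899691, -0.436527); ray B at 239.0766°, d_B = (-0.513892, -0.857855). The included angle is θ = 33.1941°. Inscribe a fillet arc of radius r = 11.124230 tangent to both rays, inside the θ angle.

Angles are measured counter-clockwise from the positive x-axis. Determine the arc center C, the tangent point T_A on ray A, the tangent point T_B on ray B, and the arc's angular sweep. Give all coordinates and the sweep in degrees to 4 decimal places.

center=(-24.9859,3.1310) T_A=(-29.8420,13.1394) T_B=(-15.4430,-2.5856) sweep=146.8059

bisector direction at 222.4796° = (-0.737518,-0.675327)
center distance |VC| = r/sin(θ/2) = 11.124230/sin(16.5970°) = 38.945064
C = V + |VC|·bis = (-24.9859,3.1310)
T_A = V + ((C−V)·d_A)·d_A = V + 37.3225·d_A = (-29.8420,13.1394)
T_B = V + ((C−V)·d_B)·d_B = V + 37.3225·d_B = (-15.4430,-2.5856)
sweep = 180° − θ = 146.8059°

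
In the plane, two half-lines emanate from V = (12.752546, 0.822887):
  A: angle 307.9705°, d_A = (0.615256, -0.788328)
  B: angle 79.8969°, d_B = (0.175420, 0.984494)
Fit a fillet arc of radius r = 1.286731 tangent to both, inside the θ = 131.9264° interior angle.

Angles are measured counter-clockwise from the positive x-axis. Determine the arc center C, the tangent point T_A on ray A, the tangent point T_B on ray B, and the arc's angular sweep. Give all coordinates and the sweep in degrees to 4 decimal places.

bisector direction at 13.9337° = (0.970575,0.240799)
center distance |VC| = r/sin(θ/2) = 1.286731/sin(65.9632°) = 1.408906
C = V + |VC|·bis = (14.1200,1.1621)
T_A = V + ((C−V)·d_A)·d_A = V + 0.5739·d_A = (13.1056,0.3705)
T_B = V + ((C−V)·d_B)·d_B = V + 0.5739·d_B = (12.8532,1.3879)
sweep = 180° − θ = 48.0736°

center=(14.1200,1.1621) T_A=(13.1056,0.3705) T_B=(12.8532,1.3879) sweep=48.0736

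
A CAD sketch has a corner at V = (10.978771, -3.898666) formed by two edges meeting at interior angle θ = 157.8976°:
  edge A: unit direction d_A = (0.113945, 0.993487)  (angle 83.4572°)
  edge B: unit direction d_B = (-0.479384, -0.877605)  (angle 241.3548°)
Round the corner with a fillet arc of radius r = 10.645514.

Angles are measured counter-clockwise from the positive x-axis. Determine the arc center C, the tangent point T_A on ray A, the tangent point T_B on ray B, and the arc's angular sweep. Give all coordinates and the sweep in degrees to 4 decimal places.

bisector direction at 162.4060° = (-0.953222,0.302270)
center distance |VC| = r/sin(θ/2) = 10.645514/sin(78.9488°) = 10.846651
C = V + |VC|·bis = (0.6395,-0.6200)
T_A = V + ((C−V)·d_A)·d_A = V + 2.0792·d_A = (11.2157,-1.8331)
T_B = V + ((C−V)·d_B)·d_B = V + 2.0792·d_B = (9.9821,-5.7233)
sweep = 180° − θ = 22.1024°

center=(0.6395,-0.6200) T_A=(11.2157,-1.8331) T_B=(9.9821,-5.7233) sweep=22.1024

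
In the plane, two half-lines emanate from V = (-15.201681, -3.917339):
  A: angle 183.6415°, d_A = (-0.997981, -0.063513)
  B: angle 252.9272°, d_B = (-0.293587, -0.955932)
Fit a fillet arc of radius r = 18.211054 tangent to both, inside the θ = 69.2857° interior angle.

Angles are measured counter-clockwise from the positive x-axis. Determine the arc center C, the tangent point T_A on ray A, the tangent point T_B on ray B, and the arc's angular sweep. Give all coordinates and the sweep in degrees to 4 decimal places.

bisector direction at 218.2844° = (-0.784946,-0.619565)
center distance |VC| = r/sin(θ/2) = 18.211054/sin(34.6429°) = 32.035816
C = V + |VC|·bis = (-40.3481,-23.7656)
T_A = V + ((C−V)·d_A)·d_A = V + 26.3562·d_A = (-41.5047,-5.5913)
T_B = V + ((C−V)·d_B)·d_B = V + 26.3562·d_B = (-22.9395,-29.1121)
sweep = 180° − θ = 110.7143°

center=(-40.3481,-23.7656) T_A=(-41.5047,-5.5913) T_B=(-22.9395,-29.1121) sweep=110.7143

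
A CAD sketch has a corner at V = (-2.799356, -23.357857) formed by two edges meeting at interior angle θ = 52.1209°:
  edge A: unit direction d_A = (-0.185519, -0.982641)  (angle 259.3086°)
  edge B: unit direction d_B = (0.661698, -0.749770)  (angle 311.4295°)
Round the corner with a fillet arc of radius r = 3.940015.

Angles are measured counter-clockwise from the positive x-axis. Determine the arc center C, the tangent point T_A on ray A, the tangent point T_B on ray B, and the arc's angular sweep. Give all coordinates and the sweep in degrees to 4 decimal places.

bisector direction at 285.3691° = (0.265035,-0.964239)
center distance |VC| = r/sin(θ/2) = 3.940015/sin(26.0604°) = 8.968457
C = V + |VC|·bis = (-0.4224,-32.0056)
T_A = V + ((C−V)·d_A)·d_A = V + 8.0566·d_A = (-4.2940,-31.2746)
T_B = V + ((C−V)·d_B)·d_B = V + 8.0566·d_B = (2.5317,-29.3985)
sweep = 180° − θ = 127.8791°

center=(-0.4224,-32.0056) T_A=(-4.2940,-31.2746) T_B=(2.5317,-29.3985) sweep=127.8791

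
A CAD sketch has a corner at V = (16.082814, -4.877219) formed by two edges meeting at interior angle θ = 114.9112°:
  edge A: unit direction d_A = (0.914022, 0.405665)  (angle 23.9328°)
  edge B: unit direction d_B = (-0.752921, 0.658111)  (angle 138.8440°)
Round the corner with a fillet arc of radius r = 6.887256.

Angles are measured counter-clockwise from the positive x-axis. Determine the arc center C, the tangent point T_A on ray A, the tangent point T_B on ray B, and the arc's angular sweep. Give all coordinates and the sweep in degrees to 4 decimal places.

center=(17.3062,3.2009) T_A=(20.1001,-3.0943) T_B=(12.7736,-1.9847) sweep=65.0888

bisector direction at 81.3884° = (0.149736,0.988726)
center distance |VC| = r/sin(θ/2) = 6.887256/sin(57.4556°) = 8.170180
C = V + |VC|·bis = (17.3062,3.2009)
T_A = V + ((C−V)·d_A)·d_A = V + 4.3952·d_A = (20.1001,-3.0943)
T_B = V + ((C−V)·d_B)·d_B = V + 4.3952·d_B = (12.7736,-1.9847)
sweep = 180° − θ = 65.0888°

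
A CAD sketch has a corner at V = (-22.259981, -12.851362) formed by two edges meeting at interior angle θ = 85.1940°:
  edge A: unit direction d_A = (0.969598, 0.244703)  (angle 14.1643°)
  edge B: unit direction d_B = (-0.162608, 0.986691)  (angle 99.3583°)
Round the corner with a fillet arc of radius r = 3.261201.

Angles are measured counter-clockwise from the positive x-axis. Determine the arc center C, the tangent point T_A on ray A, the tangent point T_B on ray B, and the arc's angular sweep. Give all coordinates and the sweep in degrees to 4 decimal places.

center=(-19.6189,-8.8214) T_A=(-18.8209,-11.9834) T_B=(-22.8367,-9.3517) sweep=94.8060

bisector direction at 56.7613° = (0.548128,0.836394)
center distance |VC| = r/sin(θ/2) = 3.261201/sin(42.5970°) = 4.818293
C = V + |VC|·bis = (-19.6189,-8.8214)
T_A = V + ((C−V)·d_A)·d_A = V + 3.5469·d_A = (-18.8209,-11.9834)
T_B = V + ((C−V)·d_B)·d_B = V + 3.5469·d_B = (-22.8367,-9.3517)
sweep = 180° − θ = 94.8060°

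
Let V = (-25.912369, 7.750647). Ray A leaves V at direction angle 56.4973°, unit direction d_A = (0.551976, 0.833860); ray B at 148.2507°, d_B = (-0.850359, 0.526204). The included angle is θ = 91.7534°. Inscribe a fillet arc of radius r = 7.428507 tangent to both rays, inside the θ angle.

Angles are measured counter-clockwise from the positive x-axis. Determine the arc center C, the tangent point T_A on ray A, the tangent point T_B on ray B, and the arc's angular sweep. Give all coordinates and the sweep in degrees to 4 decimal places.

center=(-28.1299,17.8586) T_A=(-21.9356,13.7583) T_B=(-32.0388,11.5417) sweep=88.2466

bisector direction at 102.3740° = (-0.214292,0.976770)
center distance |VC| = r/sin(θ/2) = 7.428507/sin(45.8767°) = 10.348369
C = V + |VC|·bis = (-28.1299,17.8586)
T_A = V + ((C−V)·d_A)·d_A = V + 7.2046·d_A = (-21.9356,13.7583)
T_B = V + ((C−V)·d_B)·d_B = V + 7.2046·d_B = (-32.0388,11.5417)
sweep = 180° − θ = 88.2466°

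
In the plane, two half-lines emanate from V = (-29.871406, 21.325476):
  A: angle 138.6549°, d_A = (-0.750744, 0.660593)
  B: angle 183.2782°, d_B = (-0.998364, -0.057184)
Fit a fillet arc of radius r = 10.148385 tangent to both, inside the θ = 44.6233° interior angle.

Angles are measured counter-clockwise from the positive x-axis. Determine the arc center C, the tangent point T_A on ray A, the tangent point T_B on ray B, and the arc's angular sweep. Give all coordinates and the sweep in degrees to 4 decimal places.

center=(-55.1413,30.0431) T_A=(-48.4373,37.6619) T_B=(-54.5609,19.9113) sweep=135.3767

bisector direction at 160.9666° = (-0.945328,0.326120)
center distance |VC| = r/sin(θ/2) = 10.148385/sin(22.3117°) = 26.731300
C = V + |VC|·bis = (-55.1413,30.0431)
T_A = V + ((C−V)·d_A)·d_A = V + 24.7300·d_A = (-48.4373,37.6619)
T_B = V + ((C−V)·d_B)·d_B = V + 24.7300·d_B = (-54.5609,19.9113)
sweep = 180° − θ = 135.3767°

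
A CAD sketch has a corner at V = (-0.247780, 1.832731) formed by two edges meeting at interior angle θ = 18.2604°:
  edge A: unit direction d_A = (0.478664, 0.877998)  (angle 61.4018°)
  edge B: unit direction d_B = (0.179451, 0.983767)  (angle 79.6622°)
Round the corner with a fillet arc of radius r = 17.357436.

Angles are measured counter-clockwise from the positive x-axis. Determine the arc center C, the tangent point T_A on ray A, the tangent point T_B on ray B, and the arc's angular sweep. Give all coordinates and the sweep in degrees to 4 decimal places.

center=(36.2089,104.9663) T_A=(51.4487,96.6579) T_B=(19.1332,108.0811) sweep=161.7396

bisector direction at 70.5320° = (0.333280,0.942828)
center distance |VC| = r/sin(θ/2) = 17.357436/sin(9.1302°) = 109.387446
C = V + |VC|·bis = (36.2089,104.9663)
T_A = V + ((C−V)·d_A)·d_A = V + 108.0015·d_A = (51.4487,96.6579)
T_B = V + ((C−V)·d_B)·d_B = V + 108.0015·d_B = (19.1332,108.0811)
sweep = 180° − θ = 161.7396°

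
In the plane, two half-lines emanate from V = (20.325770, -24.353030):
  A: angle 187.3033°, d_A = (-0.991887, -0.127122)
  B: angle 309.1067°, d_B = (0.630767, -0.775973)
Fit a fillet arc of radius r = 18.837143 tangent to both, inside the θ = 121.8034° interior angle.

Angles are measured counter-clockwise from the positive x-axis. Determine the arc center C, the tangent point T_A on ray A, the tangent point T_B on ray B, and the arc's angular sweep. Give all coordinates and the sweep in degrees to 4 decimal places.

center=(12.3215,-44.3701) T_A=(9.9269,-25.6858) T_B=(26.9387,-32.4882) sweep=58.1966

bisector direction at 248.2050° = (-0.371287,-0.928518)
center distance |VC| = r/sin(θ/2) = 18.837143/sin(60.9017°) = 21.558058
C = V + |VC|·bis = (12.3215,-44.3701)
T_A = V + ((C−V)·d_A)·d_A = V + 10.4839·d_A = (9.9269,-25.6858)
T_B = V + ((C−V)·d_B)·d_B = V + 10.4839·d_B = (26.9387,-32.4882)
sweep = 180° − θ = 58.1966°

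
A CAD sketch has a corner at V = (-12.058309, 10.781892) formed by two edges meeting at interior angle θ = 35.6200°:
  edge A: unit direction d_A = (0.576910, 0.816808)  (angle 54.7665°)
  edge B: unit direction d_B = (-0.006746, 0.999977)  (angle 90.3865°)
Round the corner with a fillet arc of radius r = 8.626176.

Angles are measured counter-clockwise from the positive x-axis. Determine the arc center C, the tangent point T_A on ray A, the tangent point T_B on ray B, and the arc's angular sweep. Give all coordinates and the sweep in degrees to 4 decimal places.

center=(-3.6135,37.6908) T_A=(3.4325,32.7142) T_B=(-12.2394,37.6326) sweep=144.3800

bisector direction at 72.5765° = (0.299432,0.954118)
center distance |VC| = r/sin(θ/2) = 8.626176/sin(17.8100°) = 28.202885
C = V + |VC|·bis = (-3.6135,37.6908)
T_A = V + ((C−V)·d_A)·d_A = V + 26.8513·d_A = (3.4325,32.7142)
T_B = V + ((C−V)·d_B)·d_B = V + 26.8513·d_B = (-12.2394,37.6326)
sweep = 180° − θ = 144.3800°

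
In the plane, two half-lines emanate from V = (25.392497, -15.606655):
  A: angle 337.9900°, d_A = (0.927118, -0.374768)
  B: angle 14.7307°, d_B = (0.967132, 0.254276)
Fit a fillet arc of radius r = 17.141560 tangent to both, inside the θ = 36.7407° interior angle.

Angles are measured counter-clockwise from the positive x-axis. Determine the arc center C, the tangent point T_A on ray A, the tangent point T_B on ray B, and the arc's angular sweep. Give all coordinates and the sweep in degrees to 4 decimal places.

center=(79.6732,-19.0594) T_A=(73.2491,-34.9517) T_B=(75.3145,-2.4813) sweep=143.2593

bisector direction at 356.3603° = (0.997983,-0.063481)
center distance |VC| = r/sin(θ/2) = 17.141560/sin(18.3703°) = 54.390376
C = V + |VC|·bis = (79.6732,-19.0594)
T_A = V + ((C−V)·d_A)·d_A = V + 51.6186·d_A = (73.2491,-34.9517)
T_B = V + ((C−V)·d_B)·d_B = V + 51.6186·d_B = (75.3145,-2.4813)
sweep = 180° − θ = 143.2593°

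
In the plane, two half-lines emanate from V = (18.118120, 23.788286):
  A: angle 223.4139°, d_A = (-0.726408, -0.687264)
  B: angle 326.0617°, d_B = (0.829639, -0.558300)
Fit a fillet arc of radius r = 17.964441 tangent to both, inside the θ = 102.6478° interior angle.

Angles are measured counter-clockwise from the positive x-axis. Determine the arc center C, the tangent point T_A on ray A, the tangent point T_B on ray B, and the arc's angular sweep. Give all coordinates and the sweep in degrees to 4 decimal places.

center=(20.0187,0.8560) T_A=(7.6724,13.9055) T_B=(30.0483,15.7600) sweep=77.3522

bisector direction at 274.7378° = (0.082596,-0.996583)
center distance |VC| = r/sin(θ/2) = 17.964441/sin(51.3239°) = 23.010945
C = V + |VC|·bis = (20.0187,0.8560)
T_A = V + ((C−V)·d_A)·d_A = V + 14.3799·d_A = (7.6724,13.9055)
T_B = V + ((C−V)·d_B)·d_B = V + 14.3799·d_B = (30.0483,15.7600)
sweep = 180° − θ = 77.3522°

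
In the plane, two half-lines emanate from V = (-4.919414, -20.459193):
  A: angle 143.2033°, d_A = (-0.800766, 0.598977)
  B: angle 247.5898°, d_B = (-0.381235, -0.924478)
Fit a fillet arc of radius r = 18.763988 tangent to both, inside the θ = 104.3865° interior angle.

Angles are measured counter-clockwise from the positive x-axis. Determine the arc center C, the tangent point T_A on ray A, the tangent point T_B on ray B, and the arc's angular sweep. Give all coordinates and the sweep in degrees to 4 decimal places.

bisector direction at 195.3966° = (-0.964111,-0.265498)
center distance |VC| = r/sin(θ/2) = 18.763988/sin(52.1932°) = 23.749394
C = V + |VC|·bis = (-27.8165,-26.7646)
T_A = V + ((C−V)·d_A)·d_A = V + 14.5584·d_A = (-16.5773,-11.7391)
T_B = V + ((C−V)·d_B)·d_B = V + 14.5584·d_B = (-10.4696,-33.9181)
sweep = 180° − θ = 75.6135°

center=(-27.8165,-26.7646) T_A=(-16.5773,-11.7391) T_B=(-10.4696,-33.9181) sweep=75.6135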